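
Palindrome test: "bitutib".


Word: "bitutib"
Reversed: "bitutib"
Forward == Backward? bitutib == bitutib
Palindrome = Yes


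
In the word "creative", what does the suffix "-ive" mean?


Suffix: -ive
As in: creative -> create + -ive, with a spelling change
Meaning = tending to


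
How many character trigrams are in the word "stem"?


Word: "stem" (length 4)
Number of 3-grams = length - 3 + 1 = 4 - 3 + 1
= 2


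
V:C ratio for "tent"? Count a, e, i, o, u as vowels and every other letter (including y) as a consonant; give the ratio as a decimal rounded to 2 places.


Word: "tent"
Vowels (a,e,i,o,u): 1
Consonants: 3
Ratio = 1/3
= 0.33


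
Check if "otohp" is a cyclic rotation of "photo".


Word: "photo", Candidate: "otohp"
Method: check if candidate is substring of word+word
"photophoto" contains "otohp"? No
Is rotation = No


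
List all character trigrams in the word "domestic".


Word: "domestic" (length 8)
Number of trigrams = 8 - 3 + 1 = 6
  Position 0: "dom"
  Position 1: "ome"
  Position 2: "mes"
  Position 3: "est"
  Position 4: "sti"
  Position 5: "tic"
Trigrams = "dom", "ome", "mes", "est", "sti", "tic"


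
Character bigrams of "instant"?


Word: "instant" (length 7)
Number of bigrams = 7 - 2 + 1 = 6
  Position 0: "in"
  Position 1: "ns"
  Position 2: "st"
  Position 3: "ta"
  Position 4: "an"
  Position 5: "nt"
Bigrams = "in", "ns", "st", "ta", "an", "nt"


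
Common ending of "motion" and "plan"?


Word 1: "motion"
Word 2: "plan"
Comparing from end:
  Pos -1: 'n' == 'n'
  Pos -2: 'o' != 'a' (stop)
LCS = "n" (length 1)


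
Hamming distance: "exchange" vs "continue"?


Comparing character by character (same length = 8):
  Pos 0: 'e' vs 'c' !=
  Pos 1: 'x' vs 'o' !=
  Pos 2: 'c' vs 'n' !=
  Pos 3: 'h' vs 't' !=
  Pos 4: 'a' vs 'i' !=
  Pos 5: 'n' vs 'n' =
  Pos 6: 'g' vs 'u' !=
  Pos 7: 'e' vs 'e' =
Hamming distance = 6


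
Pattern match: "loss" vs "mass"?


Pattern of "loss": [0, 1, 2, 2]
Pattern of "mass": [0, 1, 2, 2]
Patterns match
Same pattern = Yes


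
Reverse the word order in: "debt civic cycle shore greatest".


Original: "debt civic cycle shore greatest"
Words (1..n): debt | civic | cycle | shore | greatest
Reversed (n..1): greatest | shore | cycle | civic | debt
Result = "greatest shore cycle civic debt"


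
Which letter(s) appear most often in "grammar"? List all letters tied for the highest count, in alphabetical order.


Word: "grammar"
Letter counts:
  'a': 2
  'g': 1
  'm': 2
  'r': 2
Maximum count = 2
Most frequent = 'a', 'm', 'r' (2 times each)


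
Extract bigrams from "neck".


Word: "neck" (length 4)
Number of bigrams = 4 - 2 + 1 = 3
  Position 0: "ne"
  Position 1: "ec"
  Position 2: "ck"
Bigrams = "ne", "ec", "ck"


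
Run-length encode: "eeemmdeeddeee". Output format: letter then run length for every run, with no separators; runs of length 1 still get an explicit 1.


String: "eeemmdeeddeee"
Scanning for consecutive runs:
  'e' x 3
  'm' x 2
  'd' x 1
  'e' x 2
  'd' x 2
  'e' x 3
RLE = "e3m2d1e2d2e3"


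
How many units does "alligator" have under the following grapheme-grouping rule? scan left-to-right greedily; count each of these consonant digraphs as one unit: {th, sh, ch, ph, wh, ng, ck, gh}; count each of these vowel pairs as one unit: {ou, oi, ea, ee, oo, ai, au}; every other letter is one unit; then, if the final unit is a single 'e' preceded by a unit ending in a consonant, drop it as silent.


Word: "alligator" (9 letters)
Left-to-right scan:
  (1) 'a' (letter)
  (2) 'l' (letter)
  (3) 'l' (letter)
  (4) 'i' (letter)
  (5) 'g' (letter)
  (6) 'a' (letter)
  (7) 't' (letter)
  (8) 'o' (letter)
  (9) 'r' (letter)
Units from scan: 9
Sound units = 9 units


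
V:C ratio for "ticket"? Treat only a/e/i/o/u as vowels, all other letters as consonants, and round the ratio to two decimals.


Word: "ticket"
Vowels (a,e,i,o,u): 2
Consonants: 4
Ratio = 2/4
= 0.50


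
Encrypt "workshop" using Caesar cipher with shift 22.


Word: "workshop"
Shift: 22
Each letter → (letter + shift) mod 26:
  'w' (22) + 22 = 18 → 's'
  'o' (14) + 22 = 10 → 'k'
  'r' (17) + 22 = 13 → 'n'
  'k' (10) + 22 = 6 → 'g'
  's' (18) + 22 = 14 → 'o'
  'h' (7) + 22 = 3 → 'd'
  'o' (14) + 22 = 10 → 'k'
  'p' (15) + 22 = 11 → 'l'
Result = "skngodkl"


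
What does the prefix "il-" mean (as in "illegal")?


Prefix: il-
Example: illegal = il- + legal
Meaning = not


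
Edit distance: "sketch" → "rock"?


Word 1: "sketch" (length 6)
Word 2: "rock" (length 4)
One optimal edit sequence (insert/delete/substitute each cost 1):
  1. delete 's'  (+1)
  2. delete 'k'  (+1)
  3. substitute 'e' -> 'r'  (+1)
  4. substitute 't' -> 'o'  (+1)
  5. keep 'c'
  6. substitute 'h' -> 'k'  (+1)
Total edit operations: 5
Edit distance = 5


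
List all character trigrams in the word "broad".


Word: "broad" (length 5)
Number of trigrams = 5 - 3 + 1 = 3
  Position 0: "bro"
  Position 1: "roa"
  Position 2: "oad"
Trigrams = "bro", "roa", "oad"


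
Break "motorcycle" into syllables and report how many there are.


Word: "motorcycle"
Syllable breakdown: mo · tor · cy · cle
Counting: 4 parts
= 4 syllables


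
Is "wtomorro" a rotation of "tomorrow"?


Word: "tomorrow", Candidate: "wtomorro"
Method: check if candidate is substring of word+word
"tomorrowtomorrow" contains "wtomorro"? Yes
Is rotation = Yes


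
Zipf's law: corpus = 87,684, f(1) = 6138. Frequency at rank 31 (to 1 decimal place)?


Zipf's law: f(r) = f(1) / r
f(1) = 6138
f(31) = 6138 / 31
= 198.0 occurrences


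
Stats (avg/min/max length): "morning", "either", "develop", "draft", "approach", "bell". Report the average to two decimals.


Lengths: "morning"=7, "either"=6, "develop"=7, "draft"=5, "approach"=8, "bell"=4
Sum = 37, Count = 6
Average = 37/6 = 6.17
= avg=6.17, min=4, max=8


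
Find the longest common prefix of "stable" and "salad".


Word 1: "stable"
Word 2: "salad"
Comparing from start:
  Pos 0: 's' == 's'
  Pos 1: 't' != 'a' (stop)
LCP = "s" (length 1)


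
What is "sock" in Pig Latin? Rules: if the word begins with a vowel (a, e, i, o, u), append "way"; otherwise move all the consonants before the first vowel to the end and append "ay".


Word: "sock"
Starts with consonant(s) → move to end, add 'ay'
Consonant cluster: "s"
Pig Latin = "ocksay"


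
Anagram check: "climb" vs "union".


Word 1: "climb" → sorted: bcilm
Word 2: "union" → sorted: innou
Same letters? bcilm != innou
Anagram = No


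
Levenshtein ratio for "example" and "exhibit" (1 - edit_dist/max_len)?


Word 1: "example" (length 7)
Word 2: "exhibit" (length 7)
One optimal edit sequence:
  1. keep 'e'
  2. keep 'x'
  3. substitute 'a' -> 'h'  (+1)
  4. substitute 'm' -> 'i'  (+1)
  5. substitute 'p' -> 'b'  (+1)
  6. substitute 'l' -> 'i'  (+1)
  7. substitute 'e' -> 't'  (+1)
Edit distance = 5
Max length = max(7, 7) = 7
Similarity = 1 - 5/7
= 0.2857


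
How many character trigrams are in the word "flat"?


Word: "flat" (length 4)
Number of 3-grams = length - 3 + 1 = 4 - 3 + 1
= 2


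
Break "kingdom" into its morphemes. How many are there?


Word: "kingdom"
Morphemes: king | -dom
Each morpheme carries meaning
= 2 morphemes


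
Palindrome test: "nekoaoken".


Word: "nekoaoken"
Reversed: "nekoaoken"
Forward == Backward? nekoaoken == nekoaoken
Palindrome = Yes


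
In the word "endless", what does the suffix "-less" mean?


Suffix: -less
As in: endless -> end + -less
Meaning = without


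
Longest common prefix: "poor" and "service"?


Word 1: "poor"
Word 2: "service"
Comparing from start:
  Pos 0: 'p' != 's' (stop)
LCP = "" (length 0)


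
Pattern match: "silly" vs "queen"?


Pattern of "silly": [0, 1, 2, 2, 3]
Pattern of "queen": [0, 1, 2, 2, 3]
Patterns match
Same pattern = Yes


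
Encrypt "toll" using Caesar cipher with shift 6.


Word: "toll"
Shift: 6
Each letter → (letter + shift) mod 26:
  't' (19) + 6 = 25 → 'z'
  'o' (14) + 6 = 20 → 'u'
  'l' (11) + 6 = 17 → 'r'
  'l' (11) + 6 = 17 → 'r'
Result = "zurr"


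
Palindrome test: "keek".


Word: "keek"
Reversed: "keek"
Forward == Backward? keek == keek
Palindrome = Yes


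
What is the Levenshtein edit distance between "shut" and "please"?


Word 1: "shut" (length 4)
Word 2: "please" (length 6)
One optimal edit sequence (insert/delete/substitute each cost 1):
  1. insert 'p'  (+1)
  2. insert 'l'  (+1)
  3. substitute 's' -> 'e'  (+1)
  4. substitute 'h' -> 'a'  (+1)
  5. substitute 'u' -> 's'  (+1)
  6. substitute 't' -> 'e'  (+1)
Total edit operations: 6
Edit distance = 6


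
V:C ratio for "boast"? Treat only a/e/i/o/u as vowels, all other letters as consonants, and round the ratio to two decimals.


Word: "boast"
Vowels (a,e,i,o,u): 2
Consonants: 3
Ratio = 2/3
= 0.67


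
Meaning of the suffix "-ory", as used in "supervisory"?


Suffix: -ory
Example: supervisory (supervise + -ory, with a spelling change)
Meaning = relating to / place for


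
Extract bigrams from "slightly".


Word: "slightly" (length 8)
Number of bigrams = 8 - 2 + 1 = 7
  Position 0: "sl"
  Position 1: "li"
  Position 2: "ig"
  Position 3: "gh"
  Position 4: "ht"
  Position 5: "tl"
  Position 6: "ly"
Bigrams = "sl", "li", "ig", "gh", "ht", "tl", "ly"


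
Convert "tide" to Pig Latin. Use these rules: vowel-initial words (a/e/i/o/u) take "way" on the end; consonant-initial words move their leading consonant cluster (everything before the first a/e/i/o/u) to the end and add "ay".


Word: "tide"
Starts with consonant(s) → move to end, add 'ay'
Consonant cluster: "t"
Pig Latin = "idetay"


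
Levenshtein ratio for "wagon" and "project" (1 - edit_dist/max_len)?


Word 1: "wagon" (length 5)
Word 2: "project" (length 7)
One optimal edit sequence:
  1. insert 'p'  (+1)
  2. insert 'r'  (+1)
  3. substitute 'w' -> 'o'  (+1)
  4. substitute 'a' -> 'j'  (+1)
  5. substitute 'g' -> 'e'  (+1)
  6. substitute 'o' -> 'c'  (+1)
  7. substitute 'n' -> 't'  (+1)
Edit distance = 7
Max length = max(5, 7) = 7
Similarity = 1 - 7/7
= 0.0000


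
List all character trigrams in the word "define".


Word: "define" (length 6)
Number of trigrams = 6 - 3 + 1 = 4
  Position 0: "def"
  Position 1: "efi"
  Position 2: "fin"
  Position 3: "ine"
Trigrams = "def", "efi", "fin", "ine"


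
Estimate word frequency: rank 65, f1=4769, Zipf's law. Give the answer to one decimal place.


Zipf's law: f(r) = f(1) / r
f(1) = 4769
f(65) = 4769 / 65
= 73.4 occurrences


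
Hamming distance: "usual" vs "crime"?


Comparing character by character (same length = 5):
  Pos 0: 'u' vs 'c' !=
  Pos 1: 's' vs 'r' !=
  Pos 2: 'u' vs 'i' !=
  Pos 3: 'a' vs 'm' !=
  Pos 4: 'l' vs 'e' !=
Hamming distance = 5


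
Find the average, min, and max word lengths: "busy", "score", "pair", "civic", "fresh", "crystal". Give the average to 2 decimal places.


Lengths: "busy"=4, "score"=5, "pair"=4, "civic"=5, "fresh"=5, "crystal"=7
Sum = 30, Count = 6
Average = 30/6 = 5.00
= avg=5.00, min=4, max=7


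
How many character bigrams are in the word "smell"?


Word: "smell" (length 5)
Number of 2-grams = length - 2 + 1 = 5 - 2 + 1
= 4


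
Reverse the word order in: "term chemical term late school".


Original: "term chemical term late school"
Words (1..n): term | chemical | term | late | school
Reversed (n..1): school | late | term | chemical | term
Result = "school late term chemical term"


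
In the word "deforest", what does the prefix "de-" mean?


Prefix: de-
Example: deforest (de- + forest)
Meaning = remove / reverse


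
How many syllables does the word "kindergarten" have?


Word: "kindergarten"
Syllable breakdown: kin-der-gar-ten
Counting: 4 parts
= 4 syllables


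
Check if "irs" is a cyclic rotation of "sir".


Word: "sir", Candidate: "irs"
Method: check if candidate is substring of word+word
"sirsir" contains "irs"? Yes
Is rotation = Yes


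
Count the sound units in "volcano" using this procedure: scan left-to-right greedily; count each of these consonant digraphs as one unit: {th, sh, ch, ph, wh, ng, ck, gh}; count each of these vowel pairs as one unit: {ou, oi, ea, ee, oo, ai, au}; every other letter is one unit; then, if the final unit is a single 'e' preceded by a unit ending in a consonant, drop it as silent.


Word: "volcano" (7 letters)
Left-to-right scan:
  [1] 'v' (letter)
  [2] 'o' (letter)
  [3] 'l' (letter)
  [4] 'c' (letter)
  [5] 'a' (letter)
  [6] 'n' (letter)
  [7] 'o' (letter)
Units from scan: 7
Sound units = 7 units


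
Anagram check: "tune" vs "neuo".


Word 1: "tune" → sorted: entu
Word 2: "neuo" → sorted: enou
Same letters? entu != enou
Anagram = No


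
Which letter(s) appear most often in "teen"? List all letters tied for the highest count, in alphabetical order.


Word: "teen"
Letter counts:
  'e': 2
  'n': 1
  't': 1
Maximum count = 2
Most frequent = 'e' (2 times each)


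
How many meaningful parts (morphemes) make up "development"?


Word: "development"
Morphemes: develop + -ment
Each morpheme carries meaning
= 2 morphemes


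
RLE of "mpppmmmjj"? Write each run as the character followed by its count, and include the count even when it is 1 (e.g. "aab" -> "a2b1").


String: "mpppmmmjj"
Scanning for consecutive runs:
  'm' x 1
  'p' x 3
  'm' x 3
  'j' x 2
RLE = "m1p3m3j2"


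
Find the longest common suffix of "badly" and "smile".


Word 1: "badly"
Word 2: "smile"
Comparing from end:
  Pos -1: 'y' != 'e' (stop)
LCS = "" (length 0)


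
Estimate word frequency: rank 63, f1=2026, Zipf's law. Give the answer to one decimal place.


Zipf's law: f(r) = f(1) / r
f(1) = 2026
f(63) = 2026 / 63
= 32.2 occurrences


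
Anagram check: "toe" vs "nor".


Word 1: "toe" → sorted: eot
Word 2: "nor" → sorted: nor
Same letters? eot != nor
Anagram = No


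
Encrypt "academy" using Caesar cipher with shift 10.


Word: "academy"
Shift: 10
Each letter → (letter + shift) mod 26:
  'a' (0) + 10 = 10 → 'k'
  'c' (2) + 10 = 12 → 'm'
  'a' (0) + 10 = 10 → 'k'
  'd' (3) + 10 = 13 → 'n'
  'e' (4) + 10 = 14 → 'o'
  'm' (12) + 10 = 22 → 'w'
  'y' (24) + 10 = 8 → 'i'
Result = "kmknowi"


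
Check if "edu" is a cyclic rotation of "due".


Word: "due", Candidate: "edu"
Method: check if candidate is substring of word+word
"duedue" contains "edu"? Yes
Is rotation = Yes


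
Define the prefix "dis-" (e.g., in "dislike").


Prefix: dis-
As in: dislike -> dis- + like
Meaning = not / opposite


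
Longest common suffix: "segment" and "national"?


Word 1: "segment"
Word 2: "national"
Comparing from end:
  Pos -1: 't' != 'l' (stop)
LCS = "" (length 0)


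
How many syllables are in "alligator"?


Word: "alligator"
Syllable breakdown: al / li / ga / tor
Counting: 4 parts
= 4 syllables


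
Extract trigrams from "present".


Word: "present" (length 7)
Number of trigrams = 7 - 3 + 1 = 5
  Position 0: "pre"
  Position 1: "res"
  Position 2: "ese"
  Position 3: "sen"
  Position 4: "ent"
Trigrams = "pre", "res", "ese", "sen", "ent"


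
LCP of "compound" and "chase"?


Word 1: "compound"
Word 2: "chase"
Comparing from start:
  Pos 0: 'c' == 'c'
  Pos 1: 'o' != 'h' (stop)
LCP = "c" (length 1)


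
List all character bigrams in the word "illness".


Word: "illness" (length 7)
Number of bigrams = 7 - 2 + 1 = 6
  Position 0: "il"
  Position 1: "ll"
  Position 2: "ln"
  Position 3: "ne"
  Position 4: "es"
  Position 5: "ss"
Bigrams = "il", "ll", "ln", "ne", "es", "ss"


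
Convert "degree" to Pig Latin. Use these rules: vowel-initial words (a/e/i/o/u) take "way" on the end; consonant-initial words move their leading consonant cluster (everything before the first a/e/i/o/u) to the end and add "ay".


Word: "degree"
Starts with consonant(s) → move to end, add 'ay'
Consonant cluster: "d"
Pig Latin = "egreeday"


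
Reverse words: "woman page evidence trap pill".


Original: "woman page evidence trap pill"
Words (1..n): woman | page | evidence | trap | pill
Reversed (n..1): pill | trap | evidence | page | woman
Result = "pill trap evidence page woman"


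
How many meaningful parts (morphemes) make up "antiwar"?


Word: "antiwar"
Morphemes: anti- / war
Each morpheme carries meaning
= 2 morphemes


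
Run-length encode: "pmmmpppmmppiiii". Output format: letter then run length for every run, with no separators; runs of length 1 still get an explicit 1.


String: "pmmmpppmmppiiii"
Scanning for consecutive runs:
  'p' x 1
  'm' x 3
  'p' x 3
  'm' x 2
  'p' x 2
  'i' x 4
RLE = "p1m3p3m2p2i4"


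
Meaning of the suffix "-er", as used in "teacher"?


Suffix: -er
Example: teacher = teach + -er
Meaning = one who / more


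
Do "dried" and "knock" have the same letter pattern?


Pattern of "dried": [0, 1, 2, 3, 0]
Pattern of "knock": [0, 1, 2, 3, 0]
Patterns match
Same pattern = Yes


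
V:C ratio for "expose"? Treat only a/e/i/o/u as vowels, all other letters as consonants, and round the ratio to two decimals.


Word: "expose"
Vowels (a,e,i,o,u): 3
Consonants: 3
Ratio = 3/3
= 1.00


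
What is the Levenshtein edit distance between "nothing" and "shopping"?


Word 1: "nothing" (length 7)
Word 2: "shopping" (length 8)
One optimal edit sequence (insert/delete/substitute each cost 1):
  1. insert 's'  (+1)
  2. substitute 'n' -> 'h'  (+1)
  3. keep 'o'
  4. substitute 't' -> 'p'  (+1)
  5. substitute 'h' -> 'p'  (+1)
  6. keep 'i'
  7. keep 'n'
  8. keep 'g'
Total edit operations: 4
Edit distance = 4


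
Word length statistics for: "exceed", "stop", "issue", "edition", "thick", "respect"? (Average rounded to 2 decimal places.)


Lengths: "exceed"=6, "stop"=4, "issue"=5, "edition"=7, "thick"=5, "respect"=7
Sum = 34, Count = 6
Average = 34/6 = 5.67
= avg=5.67, min=4, max=7


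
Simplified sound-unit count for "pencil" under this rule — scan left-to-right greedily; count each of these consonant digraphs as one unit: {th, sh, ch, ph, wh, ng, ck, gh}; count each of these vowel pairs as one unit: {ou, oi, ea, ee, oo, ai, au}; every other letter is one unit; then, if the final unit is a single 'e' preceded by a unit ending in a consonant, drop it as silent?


Word: "pencil" (6 letters)
Left-to-right scan:
  1. 'p' (letter)
  2. 'e' (letter)
  3. 'n' (letter)
  4. 'c' (letter)
  5. 'i' (letter)
  6. 'l' (letter)
Units from scan: 6
Sound units = 6 units


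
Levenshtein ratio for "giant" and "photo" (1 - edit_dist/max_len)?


Word 1: "giant" (length 5)
Word 2: "photo" (length 5)
One optimal edit sequence:
  1. substitute 'g' -> 'p'  (+1)
  2. substitute 'i' -> 'h'  (+1)
  3. substitute 'a' -> 'o'  (+1)
  4. substitute 'n' -> 't'  (+1)
  5. substitute 't' -> 'o'  (+1)
Edit distance = 5
Max length = max(5, 5) = 5
Similarity = 1 - 5/5
= 0.0000


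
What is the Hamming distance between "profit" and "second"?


Comparing character by character (same length = 6):
  Pos 0: 'p' vs 's' !=
  Pos 1: 'r' vs 'e' !=
  Pos 2: 'o' vs 'c' !=
  Pos 3: 'f' vs 'o' !=
  Pos 4: 'i' vs 'n' !=
  Pos 5: 't' vs 'd' !=
Hamming distance = 6


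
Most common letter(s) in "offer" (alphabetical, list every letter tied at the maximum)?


Word: "offer"
Letter counts:
  'e': 1
  'f': 2
  'o': 1
  'r': 1
Maximum count = 2
Most frequent = 'f' (2 times each)


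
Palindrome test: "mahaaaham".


Word: "mahaaaham"
Reversed: "mahaaaham"
Forward == Backward? mahaaaham == mahaaaham
Palindrome = Yes


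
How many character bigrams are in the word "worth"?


Word: "worth" (length 5)
Number of 2-grams = length - 2 + 1 = 5 - 2 + 1
= 4


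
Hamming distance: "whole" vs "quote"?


Comparing character by character (same length = 5):
  Pos 0: 'w' vs 'q' !=
  Pos 1: 'h' vs 'u' !=
  Pos 2: 'o' vs 'o' =
  Pos 3: 'l' vs 't' !=
  Pos 4: 'e' vs 'e' =
Hamming distance = 3


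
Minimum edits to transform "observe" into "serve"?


Word 1: "observe" (length 7)
Word 2: "serve" (length 5)
One optimal edit sequence (insert/delete/substitute each cost 1):
  1. delete 'o'  (+1)
  2. delete 'b'  (+1)
  3. keep 's'
  4. keep 'e'
  5. keep 'r'
  6. keep 'v'
  7. keep 'e'
Total edit operations: 2
Edit distance = 2


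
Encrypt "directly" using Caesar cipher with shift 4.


Word: "directly"
Shift: 4
Each letter → (letter + shift) mod 26:
  'd' (3) + 4 = 7 → 'h'
  'i' (8) + 4 = 12 → 'm'
  'r' (17) + 4 = 21 → 'v'
  'e' (4) + 4 = 8 → 'i'
  'c' (2) + 4 = 6 → 'g'
  't' (19) + 4 = 23 → 'x'
  'l' (11) + 4 = 15 → 'p'
  'y' (24) + 4 = 2 → 'c'
Result = "hmvigxpc"


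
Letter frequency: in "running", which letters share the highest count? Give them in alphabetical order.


Word: "running"
Letter counts:
  'g': 1
  'i': 1
  'n': 3
  'r': 1
  'u': 1
Maximum count = 3
Most frequent = 'n' (3 times each)


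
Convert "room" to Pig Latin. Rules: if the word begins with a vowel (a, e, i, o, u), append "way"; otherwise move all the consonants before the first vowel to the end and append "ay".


Word: "room"
Starts with consonant(s) → move to end, add 'ay'
Consonant cluster: "r"
Pig Latin = "oomray"


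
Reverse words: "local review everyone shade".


Original: "local review everyone shade"
Words (1..n): local | review | everyone | shade
Reversed (n..1): shade | everyone | review | local
Result = "shade everyone review local"


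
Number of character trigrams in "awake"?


Word: "awake" (length 5)
Number of 3-grams = length - 3 + 1 = 5 - 3 + 1
= 3


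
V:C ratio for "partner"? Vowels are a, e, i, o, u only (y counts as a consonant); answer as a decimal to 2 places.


Word: "partner"
Vowels (a,e,i,o,u): 2
Consonants: 5
Ratio = 2/5
= 0.40


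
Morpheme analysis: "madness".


Word: "madness"
Morphemes: mad + -ness
Each morpheme carries meaning
= 2 morphemes


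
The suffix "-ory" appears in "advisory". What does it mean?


Suffix: -ory
Example: advisory = advise + -ory, with a spelling change
Meaning = relating to / place for


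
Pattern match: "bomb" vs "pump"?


Pattern of "bomb": [0, 1, 2, 0]
Pattern of "pump": [0, 1, 2, 0]
Patterns match
Same pattern = Yes


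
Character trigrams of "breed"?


Word: "breed" (length 5)
Number of trigrams = 5 - 3 + 1 = 3
  Position 0: "bre"
  Position 1: "ree"
  Position 2: "eed"
Trigrams = "bre", "ree", "eed"


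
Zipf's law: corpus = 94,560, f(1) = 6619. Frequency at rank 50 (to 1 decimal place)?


Zipf's law: f(r) = f(1) / r
f(1) = 6619
f(50) = 6619 / 50
= 132.4 occurrences


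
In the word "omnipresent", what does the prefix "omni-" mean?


Prefix: omni-
Example: omnipresent (omni- + present)
Meaning = all


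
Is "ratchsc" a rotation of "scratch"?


Word: "scratch", Candidate: "ratchsc"
Method: check if candidate is substring of word+word
"scratchscratch" contains "ratchsc"? Yes
Is rotation = Yes


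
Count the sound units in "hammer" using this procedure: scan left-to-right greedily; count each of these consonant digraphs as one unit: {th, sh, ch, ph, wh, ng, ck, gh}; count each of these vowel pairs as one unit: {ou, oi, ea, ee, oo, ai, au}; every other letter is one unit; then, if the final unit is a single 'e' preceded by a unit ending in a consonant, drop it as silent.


Word: "hammer" (6 letters)
Left-to-right scan:
  [1] 'h' (letter)
  [2] 'a' (letter)
  [3] 'm' (letter)
  [4] 'm' (letter)
  [5] 'e' (letter)
  [6] 'r' (letter)
Units from scan: 6
Sound units = 6 units


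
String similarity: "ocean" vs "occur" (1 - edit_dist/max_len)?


Word 1: "ocean" (length 5)
Word 2: "occur" (length 5)
One optimal edit sequence:
  1. keep 'o'
  2. keep 'c'
  3. substitute 'e' -> 'c'  (+1)
  4. substitute 'a' -> 'u'  (+1)
  5. substitute 'n' -> 'r'  (+1)
Edit distance = 3
Max length = max(5, 5) = 5
Similarity = 1 - 3/5
= 0.4000


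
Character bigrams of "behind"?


Word: "behind" (length 6)
Number of bigrams = 6 - 2 + 1 = 5
  Position 0: "be"
  Position 1: "eh"
  Position 2: "hi"
  Position 3: "in"
  Position 4: "nd"
Bigrams = "be", "eh", "hi", "in", "nd"


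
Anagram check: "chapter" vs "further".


Word 1: "chapter" → sorted: acehprt
Word 2: "further" → sorted: efhrrtu
Same letters? acehprt != efhrrtu
Anagram = No


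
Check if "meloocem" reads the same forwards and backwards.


Word: "meloocem"
Reversed: "mecoolem"
Forward == Backward? meloocem != mecoolem
Palindrome = No


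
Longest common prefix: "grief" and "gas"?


Word 1: "grief"
Word 2: "gas"
Comparing from start:
  Pos 0: 'g' == 'g'
  Pos 1: 'r' != 'a' (stop)
LCP = "g" (length 1)


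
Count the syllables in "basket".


Word: "basket"
Syllable breakdown: bas-ket
Counting: 2 parts
= 2 syllables


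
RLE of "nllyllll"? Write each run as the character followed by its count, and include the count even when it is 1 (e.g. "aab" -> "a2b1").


String: "nllyllll"
Scanning for consecutive runs:
  'n' x 1
  'l' x 2
  'y' x 1
  'l' x 4
RLE = "n1l2y1l4"


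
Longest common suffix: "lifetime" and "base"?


Word 1: "lifetime"
Word 2: "base"
Comparing from end:
  Pos -1: 'e' == 'e'
  Pos -2: 'm' != 's' (stop)
LCS = "e" (length 1)


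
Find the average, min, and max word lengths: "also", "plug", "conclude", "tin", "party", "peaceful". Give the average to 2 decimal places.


Lengths: "also"=4, "plug"=4, "conclude"=8, "tin"=3, "party"=5, "peaceful"=8
Sum = 32, Count = 6
Average = 32/6 = 5.33
= avg=5.33, min=3, max=8


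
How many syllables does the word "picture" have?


Word: "picture"
Syllable breakdown: pic / ture
Counting: 2 parts
= 2 syllables


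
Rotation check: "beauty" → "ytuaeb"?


Word: "beauty", Candidate: "ytuaeb"
Method: check if candidate is substring of word+word
"beautybeauty" contains "ytuaeb"? No
Is rotation = No


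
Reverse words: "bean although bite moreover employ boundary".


Original: "bean although bite moreover employ boundary"
Words (1..n): bean | although | bite | moreover | employ | boundary
Reversed (n..1): boundary | employ | moreover | bite | although | bean
Result = "boundary employ moreover bite although bean"


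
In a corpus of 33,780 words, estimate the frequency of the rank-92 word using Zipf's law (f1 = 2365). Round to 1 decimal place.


Zipf's law: f(r) = f(1) / r
f(1) = 2365
f(92) = 2365 / 92
= 25.7 occurrences


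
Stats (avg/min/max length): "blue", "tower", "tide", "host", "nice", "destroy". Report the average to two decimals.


Lengths: "blue"=4, "tower"=5, "tide"=4, "host"=4, "nice"=4, "destroy"=7
Sum = 28, Count = 6
Average = 28/6 = 4.67
= avg=4.67, min=4, max=7


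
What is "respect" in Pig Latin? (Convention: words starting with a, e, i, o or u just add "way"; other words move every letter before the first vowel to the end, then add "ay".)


Word: "respect"
Starts with consonant(s) → move to end, add 'ay'
Consonant cluster: "r"
Pig Latin = "espectray"


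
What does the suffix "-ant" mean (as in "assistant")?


Suffix: -ant
Example: assistant = assist + -ant
Meaning = one who / that which


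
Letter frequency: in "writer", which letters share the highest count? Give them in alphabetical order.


Word: "writer"
Letter counts:
  'e': 1
  'i': 1
  'r': 2
  't': 1
  'w': 1
Maximum count = 2
Most frequent = 'r' (2 times each)


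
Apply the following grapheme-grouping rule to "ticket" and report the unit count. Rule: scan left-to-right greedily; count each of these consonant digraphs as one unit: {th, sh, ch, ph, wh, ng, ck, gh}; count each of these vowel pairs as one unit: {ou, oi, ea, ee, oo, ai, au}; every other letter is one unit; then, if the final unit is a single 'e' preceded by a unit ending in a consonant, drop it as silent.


Word: "ticket" (6 letters)
Left-to-right scan:
  [1] 't' (letter)
  [2] 'i' (letter)
  [3] 'ck' (digraph)
  [4] 'e' (letter)
  [5] 't' (letter)
Units from scan: 5
Sound units = 5 units


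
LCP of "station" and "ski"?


Word 1: "station"
Word 2: "ski"
Comparing from start:
  Pos 0: 's' == 's'
  Pos 1: 't' != 'k' (stop)
LCP = "s" (length 1)


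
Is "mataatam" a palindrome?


Word: "mataatam"
Reversed: "mataatam"
Forward == Backward? mataatam == mataatam
Palindrome = Yes


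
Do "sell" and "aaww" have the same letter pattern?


Pattern of "sell": [0, 1, 2, 2]
Pattern of "aaww": [0, 0, 1, 1]
Patterns do not match
Same pattern = No


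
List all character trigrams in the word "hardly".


Word: "hardly" (length 6)
Number of trigrams = 6 - 3 + 1 = 4
  Position 0: "har"
  Position 1: "ard"
  Position 2: "rdl"
  Position 3: "dly"
Trigrams = "har", "ard", "rdl", "dly"


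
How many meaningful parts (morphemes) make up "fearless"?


Word: "fearless"
Morphemes: fear + -less
Each morpheme carries meaning
= 2 morphemes


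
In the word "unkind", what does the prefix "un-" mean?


Prefix: un-
Example: unkind (un- + kind)
Meaning = not / reverse


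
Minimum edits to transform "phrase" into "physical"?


Word 1: "phrase" (length 6)
Word 2: "physical" (length 8)
One optimal edit sequence (insert/delete/substitute each cost 1):
  1. keep 'p'
  2. keep 'h'
  3. insert 'y'  (+1)
  4. insert 's'  (+1)
  5. substitute 'r' -> 'i'  (+1)
  6. substitute 'a' -> 'c'  (+1)
  7. substitute 's' -> 'a'  (+1)
  8. substitute 'e' -> 'l'  (+1)
Total edit operations: 6
Edit distance = 6


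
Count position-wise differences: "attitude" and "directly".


Comparing character by character (same length = 8):
  Pos 0: 'a' vs 'd' !=
  Pos 1: 't' vs 'i' !=
  Pos 2: 't' vs 'r' !=
  Pos 3: 'i' vs 'e' !=
  Pos 4: 't' vs 'c' !=
  Pos 5: 'u' vs 't' !=
  Pos 6: 'd' vs 'l' !=
  Pos 7: 'e' vs 'y' !=
Hamming distance = 8


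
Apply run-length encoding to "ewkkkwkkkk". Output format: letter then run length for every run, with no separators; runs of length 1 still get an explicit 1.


String: "ewkkkwkkkk"
Scanning for consecutive runs:
  'e' x 1
  'w' x 1
  'k' x 3
  'w' x 1
  'k' x 4
RLE = "e1w1k3w1k4"


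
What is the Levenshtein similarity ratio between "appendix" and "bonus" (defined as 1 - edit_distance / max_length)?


Word 1: "appendix" (length 8)
Word 2: "bonus" (length 5)
One optimal edit sequence:
  1. delete 'a'  (+1)
  2. delete 'p'  (+1)
  3. substitute 'p' -> 'b'  (+1)
  4. substitute 'e' -> 'o'  (+1)
  5. keep 'n'
  6. delete 'd'  (+1)
  7. substitute 'i' -> 'u'  (+1)
  8. substitute 'x' -> 's'  (+1)
Edit distance = 7
Max length = max(8, 5) = 8
Similarity = 1 - 7/8
= 0.1250


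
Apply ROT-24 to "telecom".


Word: "telecom"
Shift: 24
Each letter → (letter + shift) mod 26:
  't' (19) + 24 = 17 → 'r'
  'e' (4) + 24 = 2 → 'c'
  'l' (11) + 24 = 9 → 'j'
  'e' (4) + 24 = 2 → 'c'
  'c' (2) + 24 = 0 → 'a'
  'o' (14) + 24 = 12 → 'm'
  'm' (12) + 24 = 10 → 'k'
Result = "rcjcamk"


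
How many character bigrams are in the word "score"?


Word: "score" (length 5)
Number of 2-grams = length - 2 + 1 = 5 - 2 + 1
= 4


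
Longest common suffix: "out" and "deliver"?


Word 1: "out"
Word 2: "deliver"
Comparing from end:
  Pos -1: 't' != 'r' (stop)
LCS = "" (length 0)


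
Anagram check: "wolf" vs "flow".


Word 1: "wolf" → sorted: flow
Word 2: "flow" → sorted: flow
Same letters? flow == flow
Anagram = Yes


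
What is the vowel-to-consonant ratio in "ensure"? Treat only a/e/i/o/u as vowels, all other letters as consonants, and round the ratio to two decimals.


Word: "ensure"
Vowels (a,e,i,o,u): 3
Consonants: 3
Ratio = 3/3
= 1.00


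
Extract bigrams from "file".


Word: "file" (length 4)
Number of bigrams = 4 - 2 + 1 = 3
  Position 0: "fi"
  Position 1: "il"
  Position 2: "le"
Bigrams = "fi", "il", "le"


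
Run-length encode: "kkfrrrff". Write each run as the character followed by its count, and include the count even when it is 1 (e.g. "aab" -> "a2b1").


String: "kkfrrrff"
Scanning for consecutive runs:
  'k' x 2
  'f' x 1
  'r' x 3
  'f' x 2
RLE = "k2f1r3f2"


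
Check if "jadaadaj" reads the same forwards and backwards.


Word: "jadaadaj"
Reversed: "jadaadaj"
Forward == Backward? jadaadaj == jadaadaj
Palindrome = Yes


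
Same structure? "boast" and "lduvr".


Pattern of "boast": [0, 1, 2, 3, 4]
Pattern of "lduvr": [0, 1, 2, 3, 4]
Patterns match
Same pattern = Yes


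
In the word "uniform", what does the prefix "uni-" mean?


Prefix: uni-
Example: uniform = uni- + form
Meaning = one


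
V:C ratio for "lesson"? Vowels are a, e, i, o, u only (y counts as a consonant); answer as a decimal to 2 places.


Word: "lesson"
Vowels (a,e,i,o,u): 2
Consonants: 4
Ratio = 2/4
= 0.50


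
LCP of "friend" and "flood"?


Word 1: "friend"
Word 2: "flood"
Comparing from start:
  Pos 0: 'f' == 'f'
  Pos 1: 'r' != 'l' (stop)
LCP = "f" (length 1)


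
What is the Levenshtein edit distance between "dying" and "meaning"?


Word 1: "dying" (length 5)
Word 2: "meaning" (length 7)
One optimal edit sequence (insert/delete/substitute each cost 1):
  1. insert 'm'  (+1)
  2. insert 'e'  (+1)
  3. substitute 'd' -> 'a'  (+1)
  4. substitute 'y' -> 'n'  (+1)
  5. keep 'i'
  6. keep 'n'
  7. keep 'g'
Total edit operations: 4
Edit distance = 4


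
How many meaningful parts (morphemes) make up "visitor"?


Word: "visitor"
Morphemes: visit + -or
Each morpheme carries meaning
= 2 morphemes


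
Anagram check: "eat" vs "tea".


Word 1: "eat" → sorted: aet
Word 2: "tea" → sorted: aet
Same letters? aet == aet
Anagram = Yes


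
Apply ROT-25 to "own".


Word: "own"
Shift: 25
Each letter → (letter + shift) mod 26:
  'o' (14) + 25 = 13 → 'n'
  'w' (22) + 25 = 21 → 'v'
  'n' (13) + 25 = 12 → 'm'
Result = "nvm"


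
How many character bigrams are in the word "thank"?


Word: "thank" (length 5)
Number of 2-grams = length - 2 + 1 = 5 - 2 + 1
= 4


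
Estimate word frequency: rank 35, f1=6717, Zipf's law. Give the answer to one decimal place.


Zipf's law: f(r) = f(1) / r
f(1) = 6717
f(35) = 6717 / 35
= 191.9 occurrences


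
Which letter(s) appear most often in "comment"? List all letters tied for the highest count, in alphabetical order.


Word: "comment"
Letter counts:
  'c': 1
  'e': 1
  'm': 2
  'n': 1
  'o': 1
  't': 1
Maximum count = 2
Most frequent = 'm' (2 times each)


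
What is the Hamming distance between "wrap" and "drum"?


Comparing character by character (same length = 4):
  Pos 0: 'w' vs 'd' !=
  Pos 1: 'r' vs 'r' =
  Pos 2: 'a' vs 'u' !=
  Pos 3: 'p' vs 'm' !=
Hamming distance = 3


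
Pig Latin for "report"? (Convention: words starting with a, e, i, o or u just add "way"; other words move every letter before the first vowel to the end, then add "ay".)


Word: "report"
Starts with consonant(s) → move to end, add 'ay'
Consonant cluster: "r"
Pig Latin = "eportray"


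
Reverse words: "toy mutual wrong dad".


Original: "toy mutual wrong dad"
Words (1..n): toy | mutual | wrong | dad
Reversed (n..1): dad | wrong | mutual | toy
Result = "dad wrong mutual toy"


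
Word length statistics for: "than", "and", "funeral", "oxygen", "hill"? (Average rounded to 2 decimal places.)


Lengths: "than"=4, "and"=3, "funeral"=7, "oxygen"=6, "hill"=4
Sum = 24, Count = 5
Average = 24/5 = 4.80
= avg=4.80, min=3, max=7


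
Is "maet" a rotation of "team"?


Word: "team", Candidate: "maet"
Method: check if candidate is substring of word+word
"teamteam" contains "maet"? No
Is rotation = No


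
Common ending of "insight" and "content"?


Word 1: "insight"
Word 2: "content"
Comparing from end:
  Pos -1: 't' == 't'
  Pos -2: 'h' != 'n' (stop)
LCS = "t" (length 1)


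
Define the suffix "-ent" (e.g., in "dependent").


Suffix: -ent
As in: dependent -> depend + -ent
Meaning = one who / that which


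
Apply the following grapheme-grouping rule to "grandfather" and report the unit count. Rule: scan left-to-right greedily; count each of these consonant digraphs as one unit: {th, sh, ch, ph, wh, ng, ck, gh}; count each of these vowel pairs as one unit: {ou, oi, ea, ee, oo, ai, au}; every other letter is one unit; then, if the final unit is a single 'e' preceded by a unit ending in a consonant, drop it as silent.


Word: "grandfather" (11 letters)
Left-to-right scan:
  (1) 'g' (letter)
  (2) 'r' (letter)
  (3) 'a' (letter)
  (4) 'n' (letter)
  (5) 'd' (letter)
  (6) 'f' (letter)
  (7) 'a' (letter)
  (8) 'th' (digraph)
  (9) 'e' (letter)
  (10) 'r' (letter)
Units from scan: 10
Sound units = 10 units


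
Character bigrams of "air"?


Word: "air" (length 3)
Number of bigrams = 3 - 2 + 1 = 2
  Position 0: "ai"
  Position 1: "ir"
Bigrams = "ai", "ir"


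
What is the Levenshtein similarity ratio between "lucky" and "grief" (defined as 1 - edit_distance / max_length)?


Word 1: "lucky" (length 5)
Word 2: "grief" (length 5)
One optimal edit sequence:
  1. substitute 'l' -> 'g'  (+1)
  2. substitute 'u' -> 'r'  (+1)
  3. substitute 'c' -> 'i'  (+1)
  4. substitute 'k' -> 'e'  (+1)
  5. substitute 'y' -> 'f'  (+1)
Edit distance = 5
Max length = max(5, 5) = 5
Similarity = 1 - 5/5
= 0.0000


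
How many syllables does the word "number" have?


Word: "number"
Syllable breakdown: num | ber
Counting: 2 parts
= 2 syllables


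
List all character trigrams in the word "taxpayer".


Word: "taxpayer" (length 8)
Number of trigrams = 8 - 3 + 1 = 6
  Position 0: "tax"
  Position 1: "axp"
  Position 2: "xpa"
  Position 3: "pay"
  Position 4: "aye"
  Position 5: "yer"
Trigrams = "tax", "axp", "xpa", "pay", "aye", "yer"


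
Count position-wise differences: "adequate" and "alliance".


Comparing character by character (same length = 8):
  Pos 0: 'a' vs 'a' =
  Pos 1: 'd' vs 'l' !=
  Pos 2: 'e' vs 'l' !=
  Pos 3: 'q' vs 'i' !=
  Pos 4: 'u' vs 'a' !=
  Pos 5: 'a' vs 'n' !=
  Pos 6: 't' vs 'c' !=
  Pos 7: 'e' vs 'e' =
Hamming distance = 6


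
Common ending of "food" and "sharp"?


Word 1: "food"
Word 2: "sharp"
Comparing from end:
  Pos -1: 'd' != 'p' (stop)
LCS = "" (length 0)


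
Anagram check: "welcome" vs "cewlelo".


Word 1: "welcome" → sorted: ceelmow
Word 2: "cewlelo" → sorted: ceellow
Same letters? ceelmow != ceellow
Anagram = No


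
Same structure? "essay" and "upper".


Pattern of "essay": [0, 1, 1, 2, 3]
Pattern of "upper": [0, 1, 1, 2, 3]
Patterns match
Same pattern = Yes


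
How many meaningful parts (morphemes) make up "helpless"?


Word: "helpless"
Morphemes: help / -less
Each morpheme carries meaning
= 2 morphemes


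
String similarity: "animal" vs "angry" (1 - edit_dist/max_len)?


Word 1: "animal" (length 6)
Word 2: "angry" (length 5)
One optimal edit sequence:
  1. keep 'a'
  2. keep 'n'
  3. delete 'i'  (+1)
  4. substitute 'm' -> 'g'  (+1)
  5. substitute 'a' -> 'r'  (+1)
  6. substitute 'l' -> 'y'  (+1)
Edit distance = 4
Max length = max(6, 5) = 6
Similarity = 1 - 4/6
= 0.3333


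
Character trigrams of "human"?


Word: "human" (length 5)
Number of trigrams = 5 - 3 + 1 = 3
  Position 0: "hum"
  Position 1: "uma"
  Position 2: "man"
Trigrams = "hum", "uma", "man"


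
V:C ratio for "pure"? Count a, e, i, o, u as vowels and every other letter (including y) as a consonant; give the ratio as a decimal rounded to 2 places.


Word: "pure"
Vowels (a,e,i,o,u): 2
Consonants: 2
Ratio = 2/2
= 1.00


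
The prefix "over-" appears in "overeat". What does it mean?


Prefix: over-
Example: overeat = over- + eat
Meaning = excessive


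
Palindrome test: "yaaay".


Word: "yaaay"
Reversed: "yaaay"
Forward == Backward? yaaay == yaaay
Palindrome = Yes


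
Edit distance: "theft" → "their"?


Word 1: "theft" (length 5)
Word 2: "their" (length 5)
One optimal edit sequence (insert/delete/substitute each cost 1):
  1. keep 't'
  2. keep 'h'
  3. keep 'e'
  4. substitute 'f' -> 'i'  (+1)
  5. substitute 't' -> 'r'  (+1)
Total edit operations: 2
Edit distance = 2
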